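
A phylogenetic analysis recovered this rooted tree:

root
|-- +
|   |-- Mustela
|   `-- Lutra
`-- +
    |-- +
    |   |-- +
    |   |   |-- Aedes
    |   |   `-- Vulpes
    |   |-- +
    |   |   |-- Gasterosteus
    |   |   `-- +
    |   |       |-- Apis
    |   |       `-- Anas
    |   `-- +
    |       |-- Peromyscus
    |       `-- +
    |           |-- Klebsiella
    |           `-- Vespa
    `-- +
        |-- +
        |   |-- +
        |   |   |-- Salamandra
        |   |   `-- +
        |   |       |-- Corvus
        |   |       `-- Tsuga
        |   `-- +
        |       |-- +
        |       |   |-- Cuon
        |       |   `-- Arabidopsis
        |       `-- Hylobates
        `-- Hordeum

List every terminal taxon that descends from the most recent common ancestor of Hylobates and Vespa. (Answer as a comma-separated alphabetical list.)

Tracing Hylobates: it sits inside ((Cuon,Arabidopsis),Hylobates).
Tracing Vespa: it sits inside (Klebsiella,Vespa).
The smallest clade enclosing both is (((Aedes,Vulpes),(Gasterosteus,(Apis,Anas)),(Peromyscus,(Klebsiella,Vespa))),(((Salamandra,(Corvus,Tsuga)),((Cuon,Arabidopsis),Hylobates)),Hordeum)); the answer is its 15 terminal taxa in alphabetical order.

Aedes, Anas, Apis, Arabidopsis, Corvus, Cuon, Gasterosteus, Hordeum, Hylobates, Klebsiella, Peromyscus, Salamandra, Tsuga, Vespa, Vulpes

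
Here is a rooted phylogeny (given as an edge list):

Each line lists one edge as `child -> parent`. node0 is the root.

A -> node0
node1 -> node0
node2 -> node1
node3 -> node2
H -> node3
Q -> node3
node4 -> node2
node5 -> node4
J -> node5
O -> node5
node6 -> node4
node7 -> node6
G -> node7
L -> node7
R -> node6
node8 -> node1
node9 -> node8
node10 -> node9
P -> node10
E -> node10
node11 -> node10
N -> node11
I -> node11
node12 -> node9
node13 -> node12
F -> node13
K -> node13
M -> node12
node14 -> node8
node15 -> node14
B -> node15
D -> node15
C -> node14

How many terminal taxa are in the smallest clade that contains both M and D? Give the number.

10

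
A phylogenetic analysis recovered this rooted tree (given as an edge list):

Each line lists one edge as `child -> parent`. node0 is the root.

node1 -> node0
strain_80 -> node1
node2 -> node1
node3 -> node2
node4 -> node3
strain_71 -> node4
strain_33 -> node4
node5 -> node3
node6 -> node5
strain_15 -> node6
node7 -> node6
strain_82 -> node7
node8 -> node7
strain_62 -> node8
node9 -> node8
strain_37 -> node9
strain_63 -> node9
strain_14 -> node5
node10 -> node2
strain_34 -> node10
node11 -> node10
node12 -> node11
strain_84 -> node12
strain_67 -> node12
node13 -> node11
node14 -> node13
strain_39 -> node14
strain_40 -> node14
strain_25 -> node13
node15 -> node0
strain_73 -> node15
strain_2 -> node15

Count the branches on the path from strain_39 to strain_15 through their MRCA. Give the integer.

9

The MRCA of strain_39 and strain_15 is the node subtending (((strain_71,strain_33),((strain_15,(strain_82,(strain_62,(strain_37,strain_63)))),strain_14)),(strain_34,((strain_84,strain_67),((strain_39,strain_40),strain_25)))).
From strain_39 up to that node: 5 branches. From strain_15 up to the same node: 4 branches. Total: 5 + 4 = 9.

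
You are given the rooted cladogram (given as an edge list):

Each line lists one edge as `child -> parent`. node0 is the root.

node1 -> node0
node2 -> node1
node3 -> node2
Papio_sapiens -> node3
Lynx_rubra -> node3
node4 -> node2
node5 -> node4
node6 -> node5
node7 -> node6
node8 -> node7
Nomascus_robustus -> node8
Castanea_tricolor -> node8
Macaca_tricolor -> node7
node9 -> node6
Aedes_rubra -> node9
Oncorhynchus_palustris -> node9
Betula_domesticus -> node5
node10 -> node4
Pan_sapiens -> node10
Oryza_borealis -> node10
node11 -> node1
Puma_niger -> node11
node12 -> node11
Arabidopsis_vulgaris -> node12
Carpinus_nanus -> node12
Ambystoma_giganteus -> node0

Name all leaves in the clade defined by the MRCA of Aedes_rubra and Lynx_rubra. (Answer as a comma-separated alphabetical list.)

Tracing Aedes_rubra: it sits inside (Aedes_rubra,Oncorhynchus_palustris).
Tracing Lynx_rubra: it sits inside (Papio_sapiens,Lynx_rubra).
The smallest clade enclosing both is ((Papio_sapiens,Lynx_rubra),(((((Nomascus_robustus,Castanea_tricolor),Macaca_tricolor),(Aedes_rubra,Oncorhynchus_palustris)),Betula_domesticus),(Pan_sapiens,Oryza_borealis))); the answer is its 10 terminal taxa in alphabetical order.

Aedes_rubra, Betula_domesticus, Castanea_tricolor, Lynx_rubra, Macaca_tricolor, Nomascus_robustus, Oncorhynchus_palustris, Oryza_borealis, Pan_sapiens, Papio_sapiens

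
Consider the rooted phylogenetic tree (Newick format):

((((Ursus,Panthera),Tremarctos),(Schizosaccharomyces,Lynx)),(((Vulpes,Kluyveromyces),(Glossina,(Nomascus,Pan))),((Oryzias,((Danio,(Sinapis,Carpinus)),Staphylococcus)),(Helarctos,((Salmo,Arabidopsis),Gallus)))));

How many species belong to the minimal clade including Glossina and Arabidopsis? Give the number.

The MRCA of Glossina and Arabidopsis is the node subtending (((Vulpes,Kluyveromyces),(Glossina,(Nomascus,Pan))),((Oryzias,((Danio,(Sinapis,Carpinus)),Staphylococcus)),(Helarctos,((Salmo,Arabidopsis),Gallus)))).
That clade contains 14 terminal taxa: Arabidopsis, Carpinus, Danio, Gallus, Glossina, Helarctos, Kluyveromyces, Nomascus, Oryzias, Pan, Salmo, Sinapis, Staphylococcus, Vulpes.

14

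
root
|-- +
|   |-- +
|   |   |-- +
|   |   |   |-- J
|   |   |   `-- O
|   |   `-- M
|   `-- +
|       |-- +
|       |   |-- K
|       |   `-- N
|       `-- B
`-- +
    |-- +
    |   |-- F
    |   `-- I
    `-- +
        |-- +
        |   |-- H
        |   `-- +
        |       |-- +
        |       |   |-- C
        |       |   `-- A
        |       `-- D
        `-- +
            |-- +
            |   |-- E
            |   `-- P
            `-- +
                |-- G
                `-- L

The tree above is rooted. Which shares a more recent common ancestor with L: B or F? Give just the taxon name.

The MRCA of L and F subtends ((F,I),((H,((C,A),D)),((E,P),(G,L)))) (10 taxa).
The MRCA of L and B is the root, subtending the entire tree (16 taxa).
The first is nested inside the second, so L shares a more recent common ancestor with F.

F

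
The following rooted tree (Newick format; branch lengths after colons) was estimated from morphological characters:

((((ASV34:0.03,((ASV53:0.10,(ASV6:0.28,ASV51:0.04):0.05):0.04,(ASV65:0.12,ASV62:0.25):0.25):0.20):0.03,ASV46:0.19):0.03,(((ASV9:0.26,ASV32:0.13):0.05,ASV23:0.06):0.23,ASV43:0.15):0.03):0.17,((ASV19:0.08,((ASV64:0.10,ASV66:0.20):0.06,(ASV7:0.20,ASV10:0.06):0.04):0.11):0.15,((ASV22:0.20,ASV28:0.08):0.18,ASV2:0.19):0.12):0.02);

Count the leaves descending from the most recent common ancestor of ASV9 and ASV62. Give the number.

The MRCA of ASV9 and ASV62 is the node subtending (((ASV34,((ASV53,(ASV6,ASV51)),(ASV65,ASV62))),ASV46),(((ASV9,ASV32),ASV23),ASV43)).
That clade contains 11 terminal taxa: ASV23, ASV32, ASV34, ASV43, ASV46, ASV51, ASV53, ASV6, ASV62, ASV65, ASV9.

11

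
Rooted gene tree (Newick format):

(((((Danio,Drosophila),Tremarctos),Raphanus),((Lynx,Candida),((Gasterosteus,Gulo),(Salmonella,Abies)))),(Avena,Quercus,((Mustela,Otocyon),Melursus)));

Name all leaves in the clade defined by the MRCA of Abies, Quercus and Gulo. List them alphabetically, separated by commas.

Tracing Abies: it sits inside (Salmonella,Abies).
Tracing Quercus: it sits inside (Avena,Quercus,((Mustela,Otocyon),Melursus)).
Tracing Gulo: it sits inside (Gasterosteus,Gulo).
The smallest clade enclosing all 3 is the whole tree (their MRCA is the root), so the answer is all 15 tips in alphabetical order.

Abies, Avena, Candida, Danio, Drosophila, Gasterosteus, Gulo, Lynx, Melursus, Mustela, Otocyon, Quercus, Raphanus, Salmonella, Tremarctos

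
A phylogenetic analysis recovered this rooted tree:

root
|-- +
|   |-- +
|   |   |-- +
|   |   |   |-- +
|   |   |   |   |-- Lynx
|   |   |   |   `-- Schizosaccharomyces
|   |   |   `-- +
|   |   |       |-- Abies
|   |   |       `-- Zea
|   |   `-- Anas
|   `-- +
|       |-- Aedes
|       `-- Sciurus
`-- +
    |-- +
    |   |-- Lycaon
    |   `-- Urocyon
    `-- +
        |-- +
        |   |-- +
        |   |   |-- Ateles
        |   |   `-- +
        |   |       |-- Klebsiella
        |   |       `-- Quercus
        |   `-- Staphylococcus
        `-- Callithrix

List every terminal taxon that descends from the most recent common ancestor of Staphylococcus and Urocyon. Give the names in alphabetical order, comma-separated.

Ateles, Callithrix, Klebsiella, Lycaon, Quercus, Staphylococcus, Urocyon

Tracing Staphylococcus: it sits inside ((Ateles,(Klebsiella,Quercus)),Staphylococcus).
Tracing Urocyon: it sits inside (Lycaon,Urocyon).
The smallest clade enclosing both is ((Lycaon,Urocyon),(((Ateles,(Klebsiella,Quercus)),Staphylococcus),Callithrix)); the answer is its 7 terminal taxa in alphabetical order.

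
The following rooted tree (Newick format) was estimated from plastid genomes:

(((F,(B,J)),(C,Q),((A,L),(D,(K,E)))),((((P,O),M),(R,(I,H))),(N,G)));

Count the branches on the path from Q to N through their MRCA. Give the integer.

6

The MRCA of Q and N is the root of the tree.
From Q up to that node: 3 branches. From N up to the same node: 3 branches. Total: 3 + 3 = 6.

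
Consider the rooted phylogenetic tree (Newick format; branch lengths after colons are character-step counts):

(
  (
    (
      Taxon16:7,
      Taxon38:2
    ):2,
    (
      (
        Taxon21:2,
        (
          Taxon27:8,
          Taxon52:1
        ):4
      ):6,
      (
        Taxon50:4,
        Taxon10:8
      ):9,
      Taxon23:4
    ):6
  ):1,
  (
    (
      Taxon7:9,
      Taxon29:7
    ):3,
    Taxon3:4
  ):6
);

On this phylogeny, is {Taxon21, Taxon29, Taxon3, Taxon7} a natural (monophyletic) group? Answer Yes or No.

No

The MRCA of the listed taxa is the root, so the smallest clade containing them is the whole tree.
That clade also contains Taxon10, Taxon16, Taxon23, Taxon27, Taxon38, Taxon50, Taxon52, which are not in the proposed group, so the group is not monophyletic.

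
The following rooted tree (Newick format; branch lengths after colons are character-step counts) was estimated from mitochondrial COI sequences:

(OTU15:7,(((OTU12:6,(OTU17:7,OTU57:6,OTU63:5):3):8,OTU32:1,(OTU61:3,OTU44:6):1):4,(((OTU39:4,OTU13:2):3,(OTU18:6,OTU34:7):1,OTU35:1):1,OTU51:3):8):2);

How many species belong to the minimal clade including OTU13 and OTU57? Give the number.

13

The MRCA of OTU13 and OTU57 is the node subtending (((OTU12,(OTU17,OTU57,OTU63)),OTU32,(OTU61,OTU44)),(((OTU39,OTU13),(OTU18,OTU34),OTU35),OTU51)).
That clade contains 13 terminal taxa: OTU12, OTU13, OTU17, OTU18, OTU32, OTU34, OTU35, OTU39, OTU44, OTU51, OTU57, OTU61, OTU63.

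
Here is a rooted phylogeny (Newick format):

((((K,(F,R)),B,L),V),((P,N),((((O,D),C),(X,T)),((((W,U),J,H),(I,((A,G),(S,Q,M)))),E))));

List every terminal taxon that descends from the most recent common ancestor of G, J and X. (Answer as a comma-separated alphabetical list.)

A, C, D, E, G, H, I, J, M, O, Q, S, T, U, W, X

Tracing G: it sits inside (A,G).
Tracing J: it sits inside ((W,U),J,H).
Tracing X: it sits inside (X,T).
The smallest clade enclosing all 3 is ((((O,D),C),(X,T)),((((W,U),J,H),(I,((A,G),(S,Q,M)))),E)); the answer is its 16 terminal taxa in alphabetical order.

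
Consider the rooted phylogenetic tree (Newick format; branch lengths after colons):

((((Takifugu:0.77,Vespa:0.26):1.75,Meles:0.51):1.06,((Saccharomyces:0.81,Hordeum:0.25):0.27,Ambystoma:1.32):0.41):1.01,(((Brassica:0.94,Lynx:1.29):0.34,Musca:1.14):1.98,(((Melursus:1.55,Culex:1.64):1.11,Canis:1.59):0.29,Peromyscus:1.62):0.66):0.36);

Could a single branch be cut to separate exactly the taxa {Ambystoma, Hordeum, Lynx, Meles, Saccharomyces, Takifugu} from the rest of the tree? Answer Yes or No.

No

The MRCA of the listed taxa is the root, so the smallest clade containing them is the whole tree.
That clade also contains Brassica, Canis, Culex, Melursus, Musca, Peromyscus, Vespa, which are not in the proposed group, so the group is not monophyletic.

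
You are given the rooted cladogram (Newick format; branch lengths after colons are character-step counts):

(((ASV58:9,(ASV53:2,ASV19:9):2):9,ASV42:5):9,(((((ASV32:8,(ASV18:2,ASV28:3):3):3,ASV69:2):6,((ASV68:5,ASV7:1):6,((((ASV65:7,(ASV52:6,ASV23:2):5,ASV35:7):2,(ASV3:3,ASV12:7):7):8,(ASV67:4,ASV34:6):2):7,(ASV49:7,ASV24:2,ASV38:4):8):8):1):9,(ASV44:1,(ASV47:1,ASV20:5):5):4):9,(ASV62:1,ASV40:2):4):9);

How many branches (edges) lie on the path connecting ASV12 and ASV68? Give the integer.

The MRCA of ASV12 and ASV68 is the node subtending ((ASV68,ASV7),((((ASV65,(ASV52,ASV23),ASV35),(ASV3,ASV12)),(ASV67,ASV34)),(ASV49,ASV24,ASV38))).
From ASV12 up to that node: 5 branches. From ASV68 up to the same node: 2 branches. Total: 5 + 2 = 7.

7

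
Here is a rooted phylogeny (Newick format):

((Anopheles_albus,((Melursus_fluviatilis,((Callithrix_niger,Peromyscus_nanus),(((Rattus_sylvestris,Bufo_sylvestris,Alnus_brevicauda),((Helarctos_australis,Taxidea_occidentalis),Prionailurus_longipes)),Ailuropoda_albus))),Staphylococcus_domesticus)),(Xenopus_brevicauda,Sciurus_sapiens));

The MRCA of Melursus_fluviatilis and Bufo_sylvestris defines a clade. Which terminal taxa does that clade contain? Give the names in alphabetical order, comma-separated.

Ailuropoda_albus, Alnus_brevicauda, Bufo_sylvestris, Callithrix_niger, Helarctos_australis, Melursus_fluviatilis, Peromyscus_nanus, Prionailurus_longipes, Rattus_sylvestris, Taxidea_occidentalis

Tracing Melursus_fluviatilis: it sits inside (Melursus_fluviatilis,((Callithrix_niger,Peromyscus_nanus),(((Rattus_sylvestris,Bufo_sylvestris,Alnus_brevicauda),((Helarctos_australis,Taxidea_occidentalis),Prionailurus_longipes)),Ailuropoda_albus))).
Tracing Bufo_sylvestris: it sits inside (Rattus_sylvestris,Bufo_sylvestris,Alnus_brevicauda).
The smallest clade enclosing both is (Melursus_fluviatilis,((Callithrix_niger,Peromyscus_nanus),(((Rattus_sylvestris,Bufo_sylvestris,Alnus_brevicauda),((Helarctos_australis,Taxidea_occidentalis),Prionailurus_longipes)),Ailuropoda_albus))); the answer is its 10 terminal taxa in alphabetical order.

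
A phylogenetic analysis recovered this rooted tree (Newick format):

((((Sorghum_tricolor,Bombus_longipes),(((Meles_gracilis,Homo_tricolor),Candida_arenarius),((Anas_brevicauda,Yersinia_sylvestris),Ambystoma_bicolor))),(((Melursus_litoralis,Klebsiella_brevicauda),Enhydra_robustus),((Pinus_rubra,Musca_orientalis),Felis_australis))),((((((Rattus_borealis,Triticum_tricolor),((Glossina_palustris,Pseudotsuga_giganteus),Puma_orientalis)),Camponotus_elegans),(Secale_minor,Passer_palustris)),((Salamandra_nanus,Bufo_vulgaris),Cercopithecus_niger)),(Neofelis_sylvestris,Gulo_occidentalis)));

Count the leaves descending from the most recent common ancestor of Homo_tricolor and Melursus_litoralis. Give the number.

The MRCA of Homo_tricolor and Melursus_litoralis is the node subtending (((Sorghum_tricolor,Bombus_longipes),(((Meles_gracilis,Homo_tricolor),Candida_arenarius),((Anas_brevicauda,Yersinia_sylvestris),Ambystoma_bicolor))),(((Melursus_litoralis,Klebsiella_brevicauda),Enhydra_robustus),((Pinus_rubra,Musca_orientalis),Felis_australis))).
That clade contains 14 terminal taxa: Ambystoma_bicolor, Anas_brevicauda, Bombus_longipes, Candida_arenarius, Enhydra_robustus, Felis_australis, Homo_tricolor, Klebsiella_brevicauda, Meles_gracilis, Melursus_litoralis, Musca_orientalis, Pinus_rubra, Sorghum_tricolor, Yersinia_sylvestris.

14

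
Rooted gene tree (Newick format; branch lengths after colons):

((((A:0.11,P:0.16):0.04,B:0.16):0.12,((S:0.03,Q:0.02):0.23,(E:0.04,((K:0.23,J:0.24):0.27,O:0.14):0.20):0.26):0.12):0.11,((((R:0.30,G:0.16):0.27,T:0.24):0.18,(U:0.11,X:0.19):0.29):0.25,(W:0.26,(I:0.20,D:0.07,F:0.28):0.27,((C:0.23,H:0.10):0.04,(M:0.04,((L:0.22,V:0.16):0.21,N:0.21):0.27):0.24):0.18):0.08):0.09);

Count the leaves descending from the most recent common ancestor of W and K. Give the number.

24

The MRCA of W and K is the root, so the clade is the entire tree.
That clade contains 24 terminal taxa: A, B, C, D, E, F, G, H, I, J, K, L, M, N, O, P, Q, R, S, T, U, V, W, X.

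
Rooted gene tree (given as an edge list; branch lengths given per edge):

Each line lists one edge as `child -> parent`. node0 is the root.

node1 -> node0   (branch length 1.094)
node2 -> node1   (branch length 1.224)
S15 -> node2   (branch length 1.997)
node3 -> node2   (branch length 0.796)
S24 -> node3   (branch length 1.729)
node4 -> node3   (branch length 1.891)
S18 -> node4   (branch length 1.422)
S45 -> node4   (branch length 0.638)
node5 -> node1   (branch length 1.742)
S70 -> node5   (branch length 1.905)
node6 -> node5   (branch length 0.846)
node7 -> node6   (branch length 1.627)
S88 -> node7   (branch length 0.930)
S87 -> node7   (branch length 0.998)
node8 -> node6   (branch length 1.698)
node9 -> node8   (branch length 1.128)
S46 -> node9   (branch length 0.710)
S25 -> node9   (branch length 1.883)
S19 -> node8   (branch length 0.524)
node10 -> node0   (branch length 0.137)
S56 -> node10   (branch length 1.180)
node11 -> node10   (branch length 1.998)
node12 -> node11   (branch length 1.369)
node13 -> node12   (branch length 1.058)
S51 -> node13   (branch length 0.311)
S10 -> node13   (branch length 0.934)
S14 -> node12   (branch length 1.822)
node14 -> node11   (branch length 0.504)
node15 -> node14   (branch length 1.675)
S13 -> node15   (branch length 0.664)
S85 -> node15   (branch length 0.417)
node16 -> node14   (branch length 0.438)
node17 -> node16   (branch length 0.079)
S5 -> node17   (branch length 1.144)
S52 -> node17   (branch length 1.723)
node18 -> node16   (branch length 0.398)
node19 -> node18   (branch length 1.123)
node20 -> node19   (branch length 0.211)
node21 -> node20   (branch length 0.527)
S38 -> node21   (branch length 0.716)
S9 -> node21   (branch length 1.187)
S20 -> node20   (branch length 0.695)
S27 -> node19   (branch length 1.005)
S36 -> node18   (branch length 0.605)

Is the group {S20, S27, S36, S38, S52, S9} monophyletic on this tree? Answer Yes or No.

The MRCA of the listed taxa subtends ((S5,S52),((((S38,S9),S20),S27),S36)).
That clade also contains S5, which is not in the proposed group, so the group is not monophyletic.

No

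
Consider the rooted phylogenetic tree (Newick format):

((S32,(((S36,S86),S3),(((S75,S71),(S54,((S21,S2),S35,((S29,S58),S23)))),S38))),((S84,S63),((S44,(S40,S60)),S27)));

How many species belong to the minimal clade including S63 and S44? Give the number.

6

The MRCA of S63 and S44 is the node subtending ((S84,S63),((S44,(S40,S60)),S27)).
That clade contains 6 terminal taxa: S27, S40, S44, S60, S63, S84.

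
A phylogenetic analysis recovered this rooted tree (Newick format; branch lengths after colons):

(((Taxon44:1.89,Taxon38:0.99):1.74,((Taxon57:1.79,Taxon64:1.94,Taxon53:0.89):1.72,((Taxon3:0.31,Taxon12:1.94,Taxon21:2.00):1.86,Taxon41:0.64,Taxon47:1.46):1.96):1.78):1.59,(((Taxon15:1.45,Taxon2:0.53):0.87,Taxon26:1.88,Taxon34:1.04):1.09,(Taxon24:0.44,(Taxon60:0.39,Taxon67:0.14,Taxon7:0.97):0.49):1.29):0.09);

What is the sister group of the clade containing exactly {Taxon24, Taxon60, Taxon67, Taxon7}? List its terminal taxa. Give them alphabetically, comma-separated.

The clade containing exactly {Taxon24, Taxon60, Taxon67, Taxon7} attaches to the tree at the node subtending (((Taxon15,Taxon2),Taxon26,Taxon34),(Taxon24,(Taxon60,Taxon67,Taxon7))).
The other lineage descending from that same node — the sister group — is ((Taxon15,Taxon2),Taxon26,Taxon34); its 4 tips in alphabetical order are the answer.

Taxon15, Taxon2, Taxon26, Taxon34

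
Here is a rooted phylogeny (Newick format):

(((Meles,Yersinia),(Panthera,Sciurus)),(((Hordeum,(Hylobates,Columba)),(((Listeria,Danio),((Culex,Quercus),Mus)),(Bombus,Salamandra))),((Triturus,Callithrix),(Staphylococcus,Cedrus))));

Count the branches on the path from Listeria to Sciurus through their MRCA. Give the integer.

The MRCA of Listeria and Sciurus is the root of the tree.
From Listeria up to that node: 6 branches. From Sciurus up to the same node: 3 branches. Total: 6 + 3 = 9.

9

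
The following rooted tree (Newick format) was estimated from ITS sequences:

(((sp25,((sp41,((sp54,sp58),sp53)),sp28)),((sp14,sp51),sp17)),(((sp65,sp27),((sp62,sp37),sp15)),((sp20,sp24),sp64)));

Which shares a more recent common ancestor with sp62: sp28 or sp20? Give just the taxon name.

sp20

The MRCA of sp62 and sp20 subtends (((sp65,sp27),((sp62,sp37),sp15)),((sp20,sp24),sp64)) (8 taxa).
The MRCA of sp62 and sp28 is the root, subtending the entire tree (17 taxa).
The first is nested inside the second, so sp62 shares a more recent common ancestor with sp20.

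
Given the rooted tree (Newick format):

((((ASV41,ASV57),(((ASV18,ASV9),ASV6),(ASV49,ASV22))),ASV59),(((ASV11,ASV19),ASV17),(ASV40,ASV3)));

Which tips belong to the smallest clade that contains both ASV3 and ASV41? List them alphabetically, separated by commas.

ASV11, ASV17, ASV18, ASV19, ASV22, ASV3, ASV40, ASV41, ASV49, ASV57, ASV59, ASV6, ASV9

Tracing ASV3: it sits inside (ASV40,ASV3).
Tracing ASV41: it sits inside (ASV41,ASV57).
The smallest clade enclosing both is the whole tree (their MRCA is the root), so the answer is all 13 tips in alphabetical order.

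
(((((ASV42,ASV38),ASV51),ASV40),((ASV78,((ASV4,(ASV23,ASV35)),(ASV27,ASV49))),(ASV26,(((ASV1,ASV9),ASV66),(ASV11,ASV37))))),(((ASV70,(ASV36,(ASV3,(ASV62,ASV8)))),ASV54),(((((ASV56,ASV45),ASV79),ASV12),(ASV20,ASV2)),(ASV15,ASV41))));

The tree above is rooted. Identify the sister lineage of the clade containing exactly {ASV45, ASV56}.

ASV79

The clade containing exactly {ASV45, ASV56} attaches to the tree at the node subtending ((ASV56,ASV45),ASV79).
The other lineage descending from that same node — the sister group — is the single tip ASV79.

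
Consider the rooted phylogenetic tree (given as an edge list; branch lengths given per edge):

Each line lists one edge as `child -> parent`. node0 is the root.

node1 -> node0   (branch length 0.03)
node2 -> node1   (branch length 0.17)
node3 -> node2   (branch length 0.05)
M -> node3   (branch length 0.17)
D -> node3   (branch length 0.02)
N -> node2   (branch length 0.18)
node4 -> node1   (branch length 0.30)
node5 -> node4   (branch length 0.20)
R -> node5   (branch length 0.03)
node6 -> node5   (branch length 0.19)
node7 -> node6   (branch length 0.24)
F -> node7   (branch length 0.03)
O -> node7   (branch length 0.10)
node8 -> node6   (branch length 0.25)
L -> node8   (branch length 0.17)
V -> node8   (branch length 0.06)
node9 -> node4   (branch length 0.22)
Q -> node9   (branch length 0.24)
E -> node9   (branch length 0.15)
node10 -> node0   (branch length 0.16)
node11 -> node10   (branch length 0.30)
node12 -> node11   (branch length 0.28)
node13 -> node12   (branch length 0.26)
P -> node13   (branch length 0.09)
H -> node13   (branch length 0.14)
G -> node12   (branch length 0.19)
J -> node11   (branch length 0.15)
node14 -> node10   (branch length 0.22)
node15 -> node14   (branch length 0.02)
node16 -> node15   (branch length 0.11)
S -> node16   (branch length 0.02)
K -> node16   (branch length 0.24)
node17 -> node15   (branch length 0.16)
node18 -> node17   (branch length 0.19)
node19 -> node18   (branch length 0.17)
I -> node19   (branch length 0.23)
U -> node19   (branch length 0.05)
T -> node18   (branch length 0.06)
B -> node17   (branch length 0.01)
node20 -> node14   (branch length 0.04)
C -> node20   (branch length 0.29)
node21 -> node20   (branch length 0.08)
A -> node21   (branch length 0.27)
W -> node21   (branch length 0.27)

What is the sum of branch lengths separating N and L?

1.46

The path runs N → … → MRCA → … → L; the MRCA is the node subtending (((M,D),N),((R,((F,O),(L,V))),(Q,E))).
Branch lengths along that path: 0.18 + 0.17 + 0.30 + 0.20 + 0.19 + 0.25 + 0.17 = 1.46.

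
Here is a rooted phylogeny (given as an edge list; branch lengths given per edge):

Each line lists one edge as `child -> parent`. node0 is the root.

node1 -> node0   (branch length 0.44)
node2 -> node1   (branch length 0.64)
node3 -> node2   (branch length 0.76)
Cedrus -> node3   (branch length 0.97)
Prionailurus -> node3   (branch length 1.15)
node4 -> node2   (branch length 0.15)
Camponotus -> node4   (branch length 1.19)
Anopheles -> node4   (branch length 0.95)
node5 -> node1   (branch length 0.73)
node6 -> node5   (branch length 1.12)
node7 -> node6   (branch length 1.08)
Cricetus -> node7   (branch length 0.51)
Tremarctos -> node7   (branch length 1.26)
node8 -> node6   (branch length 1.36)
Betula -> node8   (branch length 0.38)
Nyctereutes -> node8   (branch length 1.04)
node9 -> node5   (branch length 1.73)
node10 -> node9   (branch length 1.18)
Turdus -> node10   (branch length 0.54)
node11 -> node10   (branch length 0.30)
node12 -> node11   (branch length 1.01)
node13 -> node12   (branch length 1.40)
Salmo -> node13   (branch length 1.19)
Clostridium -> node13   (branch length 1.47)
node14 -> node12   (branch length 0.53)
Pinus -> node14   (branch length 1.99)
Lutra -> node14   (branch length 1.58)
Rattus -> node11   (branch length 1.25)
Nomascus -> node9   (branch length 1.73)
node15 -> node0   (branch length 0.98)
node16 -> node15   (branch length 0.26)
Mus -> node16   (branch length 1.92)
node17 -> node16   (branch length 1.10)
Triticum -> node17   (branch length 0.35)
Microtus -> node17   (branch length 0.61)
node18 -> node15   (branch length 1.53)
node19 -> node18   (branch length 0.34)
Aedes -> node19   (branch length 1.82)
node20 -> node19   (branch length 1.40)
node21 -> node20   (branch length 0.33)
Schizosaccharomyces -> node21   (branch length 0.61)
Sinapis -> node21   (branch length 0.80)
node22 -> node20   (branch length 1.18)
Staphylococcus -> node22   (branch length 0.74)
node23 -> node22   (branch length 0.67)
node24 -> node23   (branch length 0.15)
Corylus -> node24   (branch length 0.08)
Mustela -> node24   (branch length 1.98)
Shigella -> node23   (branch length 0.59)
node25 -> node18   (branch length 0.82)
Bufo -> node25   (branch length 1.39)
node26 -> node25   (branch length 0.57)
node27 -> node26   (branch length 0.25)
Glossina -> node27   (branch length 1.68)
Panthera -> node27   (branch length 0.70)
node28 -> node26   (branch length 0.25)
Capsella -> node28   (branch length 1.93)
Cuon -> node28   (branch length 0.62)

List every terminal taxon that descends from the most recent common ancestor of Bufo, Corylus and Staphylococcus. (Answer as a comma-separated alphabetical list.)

Aedes, Bufo, Capsella, Corylus, Cuon, Glossina, Mustela, Panthera, Schizosaccharomyces, Shigella, Sinapis, Staphylococcus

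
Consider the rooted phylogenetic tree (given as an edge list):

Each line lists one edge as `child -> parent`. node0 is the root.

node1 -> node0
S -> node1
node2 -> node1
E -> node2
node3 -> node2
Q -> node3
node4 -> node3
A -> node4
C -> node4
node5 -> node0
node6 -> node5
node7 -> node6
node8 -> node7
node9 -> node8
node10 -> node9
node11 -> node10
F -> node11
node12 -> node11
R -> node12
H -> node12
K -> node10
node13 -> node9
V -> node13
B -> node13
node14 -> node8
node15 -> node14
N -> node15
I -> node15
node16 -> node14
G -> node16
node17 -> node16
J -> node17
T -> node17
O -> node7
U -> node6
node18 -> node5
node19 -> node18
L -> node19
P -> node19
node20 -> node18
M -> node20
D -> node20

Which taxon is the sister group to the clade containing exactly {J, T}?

The clade containing exactly {J, T} attaches to the tree at the node subtending (G,(J,T)).
The other lineage descending from that same node — the sister group — is the single tip G.

G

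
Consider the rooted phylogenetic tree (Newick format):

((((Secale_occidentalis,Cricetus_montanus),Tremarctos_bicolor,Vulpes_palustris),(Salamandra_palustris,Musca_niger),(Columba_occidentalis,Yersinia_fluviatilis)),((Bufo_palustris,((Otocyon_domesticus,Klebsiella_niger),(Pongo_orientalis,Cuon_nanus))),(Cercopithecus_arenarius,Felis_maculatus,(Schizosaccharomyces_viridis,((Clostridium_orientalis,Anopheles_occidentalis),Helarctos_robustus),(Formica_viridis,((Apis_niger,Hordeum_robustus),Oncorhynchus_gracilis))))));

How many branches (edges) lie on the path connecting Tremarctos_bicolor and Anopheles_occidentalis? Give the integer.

9

The MRCA of Tremarctos_bicolor and Anopheles_occidentalis is the root of the tree.
From Tremarctos_bicolor up to that node: 3 branches. From Anopheles_occidentalis up to the same node: 6 branches. Total: 3 + 6 = 9.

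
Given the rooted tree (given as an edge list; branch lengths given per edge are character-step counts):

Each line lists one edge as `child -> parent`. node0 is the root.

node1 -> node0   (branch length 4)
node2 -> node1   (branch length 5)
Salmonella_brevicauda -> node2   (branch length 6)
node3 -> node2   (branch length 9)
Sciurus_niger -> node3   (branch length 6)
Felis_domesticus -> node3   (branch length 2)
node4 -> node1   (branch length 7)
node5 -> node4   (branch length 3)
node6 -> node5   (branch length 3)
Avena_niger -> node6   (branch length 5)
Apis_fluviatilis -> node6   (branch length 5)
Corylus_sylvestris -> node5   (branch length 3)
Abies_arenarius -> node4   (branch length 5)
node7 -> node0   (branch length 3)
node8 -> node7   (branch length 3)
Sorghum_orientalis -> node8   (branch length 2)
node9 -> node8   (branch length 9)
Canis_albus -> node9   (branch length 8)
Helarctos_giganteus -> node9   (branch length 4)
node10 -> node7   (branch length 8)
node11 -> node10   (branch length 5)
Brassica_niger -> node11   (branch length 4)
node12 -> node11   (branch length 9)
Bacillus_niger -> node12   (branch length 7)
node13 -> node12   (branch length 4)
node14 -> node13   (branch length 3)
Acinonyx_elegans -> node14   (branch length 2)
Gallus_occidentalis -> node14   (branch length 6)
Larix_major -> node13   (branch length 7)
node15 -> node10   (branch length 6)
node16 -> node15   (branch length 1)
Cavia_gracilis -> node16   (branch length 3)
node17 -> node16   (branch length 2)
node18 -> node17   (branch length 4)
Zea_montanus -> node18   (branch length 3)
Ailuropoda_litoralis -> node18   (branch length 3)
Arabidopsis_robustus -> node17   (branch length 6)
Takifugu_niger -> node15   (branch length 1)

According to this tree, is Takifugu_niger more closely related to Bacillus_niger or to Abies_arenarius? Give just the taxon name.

The MRCA of Takifugu_niger and Bacillus_niger subtends ((Brassica_niger,(Bacillus_niger,((Acinonyx_elegans,Gallus_occidentalis),Larix_major))),((Cavia_gracilis,((Zea_montanus,Ailuropoda_litoralis),Arabidopsis_robustus)),Takifugu_niger)) (10 taxa).
The MRCA of Takifugu_niger and Abies_arenarius is the root, subtending the entire tree (20 taxa).
The first is nested inside the second, so Takifugu_niger shares a more recent common ancestor with Bacillus_niger.

Bacillus_niger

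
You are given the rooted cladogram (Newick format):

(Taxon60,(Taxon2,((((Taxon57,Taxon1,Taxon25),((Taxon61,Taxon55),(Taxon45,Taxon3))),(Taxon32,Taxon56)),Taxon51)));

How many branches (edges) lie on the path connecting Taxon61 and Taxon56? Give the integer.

The MRCA of Taxon61 and Taxon56 is the node subtending (((Taxon57,Taxon1,Taxon25),((Taxon61,Taxon55),(Taxon45,Taxon3))),(Taxon32,Taxon56)).
From Taxon61 up to that node: 4 branches. From Taxon56 up to the same node: 2 branches. Total: 4 + 2 = 6.

6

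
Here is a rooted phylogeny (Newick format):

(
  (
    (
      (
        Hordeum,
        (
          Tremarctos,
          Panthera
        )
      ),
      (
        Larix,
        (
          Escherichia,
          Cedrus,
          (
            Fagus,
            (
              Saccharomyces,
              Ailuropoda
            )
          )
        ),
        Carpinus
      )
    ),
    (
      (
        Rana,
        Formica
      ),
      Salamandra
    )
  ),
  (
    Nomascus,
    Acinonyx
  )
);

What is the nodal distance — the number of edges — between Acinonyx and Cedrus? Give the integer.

The MRCA of Acinonyx and Cedrus is the root of the tree.
From Acinonyx up to that node: 2 branches. From Cedrus up to the same node: 5 branches. Total: 2 + 5 = 7.

7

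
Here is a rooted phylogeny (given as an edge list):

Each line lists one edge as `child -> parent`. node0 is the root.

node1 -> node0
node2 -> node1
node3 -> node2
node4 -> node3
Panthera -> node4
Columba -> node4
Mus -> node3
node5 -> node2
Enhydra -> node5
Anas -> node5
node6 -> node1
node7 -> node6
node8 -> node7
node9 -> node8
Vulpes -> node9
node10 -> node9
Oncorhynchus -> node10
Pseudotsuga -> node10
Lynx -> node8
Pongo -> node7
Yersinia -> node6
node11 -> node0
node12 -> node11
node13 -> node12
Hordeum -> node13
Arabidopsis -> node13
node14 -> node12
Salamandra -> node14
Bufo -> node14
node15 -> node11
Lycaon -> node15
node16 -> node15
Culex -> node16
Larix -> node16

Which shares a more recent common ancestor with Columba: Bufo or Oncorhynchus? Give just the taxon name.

Oncorhynchus

The MRCA of Columba and Oncorhynchus subtends ((((Panthera,Columba),Mus),(Enhydra,Anas)),((((Vulpes,(Oncorhynchus,Pseudotsuga)),Lynx),Pongo),Yersinia)) (11 taxa).
The MRCA of Columba and Bufo is the root, subtending the entire tree (18 taxa).
The first is nested inside the second, so Columba shares a more recent common ancestor with Oncorhynchus.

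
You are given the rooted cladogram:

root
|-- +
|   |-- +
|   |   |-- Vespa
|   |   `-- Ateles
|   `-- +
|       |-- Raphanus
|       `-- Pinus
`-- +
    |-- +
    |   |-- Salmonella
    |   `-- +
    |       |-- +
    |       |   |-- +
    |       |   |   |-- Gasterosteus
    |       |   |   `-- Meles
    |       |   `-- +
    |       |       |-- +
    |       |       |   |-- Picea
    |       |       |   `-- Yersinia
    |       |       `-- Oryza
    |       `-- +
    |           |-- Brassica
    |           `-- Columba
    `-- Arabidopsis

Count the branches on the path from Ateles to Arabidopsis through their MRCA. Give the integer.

The MRCA of Ateles and Arabidopsis is the root of the tree.
From Ateles up to that node: 3 branches. From Arabidopsis up to the same node: 2 branches. Total: 3 + 2 = 5.

5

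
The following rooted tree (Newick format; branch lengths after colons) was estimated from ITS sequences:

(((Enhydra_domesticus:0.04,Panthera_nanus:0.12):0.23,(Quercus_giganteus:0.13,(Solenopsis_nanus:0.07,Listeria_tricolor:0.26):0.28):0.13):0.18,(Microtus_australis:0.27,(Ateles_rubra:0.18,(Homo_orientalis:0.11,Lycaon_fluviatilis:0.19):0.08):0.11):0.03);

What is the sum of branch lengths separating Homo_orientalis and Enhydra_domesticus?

0.78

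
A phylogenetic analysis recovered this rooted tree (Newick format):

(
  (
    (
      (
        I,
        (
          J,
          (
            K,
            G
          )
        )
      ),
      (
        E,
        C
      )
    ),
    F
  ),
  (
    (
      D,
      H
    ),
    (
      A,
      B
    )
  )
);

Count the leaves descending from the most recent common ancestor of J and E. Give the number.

The MRCA of J and E is the node subtending ((I,(J,(K,G))),(E,C)).
That clade contains 6 terminal taxa: C, E, G, I, J, K.

6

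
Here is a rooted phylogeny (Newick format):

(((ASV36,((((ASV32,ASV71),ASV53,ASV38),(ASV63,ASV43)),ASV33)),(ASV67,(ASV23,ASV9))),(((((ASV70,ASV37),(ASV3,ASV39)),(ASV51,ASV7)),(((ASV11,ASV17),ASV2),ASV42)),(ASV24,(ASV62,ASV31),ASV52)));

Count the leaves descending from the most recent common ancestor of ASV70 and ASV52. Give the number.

14

The MRCA of ASV70 and ASV52 is the node subtending (((((ASV70,ASV37),(ASV3,ASV39)),(ASV51,ASV7)),(((ASV11,ASV17),ASV2),ASV42)),(ASV24,(ASV62,ASV31),ASV52)).
That clade contains 14 terminal taxa: ASV11, ASV17, ASV2, ASV24, ASV3, ASV31, ASV37, ASV39, ASV42, ASV51, ASV52, ASV62, ASV7, ASV70.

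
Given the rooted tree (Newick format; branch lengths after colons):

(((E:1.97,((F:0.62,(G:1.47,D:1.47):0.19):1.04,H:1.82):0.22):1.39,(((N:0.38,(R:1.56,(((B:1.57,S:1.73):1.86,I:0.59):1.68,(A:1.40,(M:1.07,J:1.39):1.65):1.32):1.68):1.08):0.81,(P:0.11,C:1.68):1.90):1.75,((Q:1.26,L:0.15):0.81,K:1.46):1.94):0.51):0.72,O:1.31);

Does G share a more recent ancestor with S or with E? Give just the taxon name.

The MRCA of G and E subtends (E,((F,(G,D)),H)) (5 taxa).
The MRCA of G and S subtends ((E,((F,(G,D)),H)),(((N,(R,(((B,S),I),(A,(M,J))))),(P,C)),((Q,L),K))) (18 taxa).
The first is nested inside the second, so G shares a more recent common ancestor with E.

E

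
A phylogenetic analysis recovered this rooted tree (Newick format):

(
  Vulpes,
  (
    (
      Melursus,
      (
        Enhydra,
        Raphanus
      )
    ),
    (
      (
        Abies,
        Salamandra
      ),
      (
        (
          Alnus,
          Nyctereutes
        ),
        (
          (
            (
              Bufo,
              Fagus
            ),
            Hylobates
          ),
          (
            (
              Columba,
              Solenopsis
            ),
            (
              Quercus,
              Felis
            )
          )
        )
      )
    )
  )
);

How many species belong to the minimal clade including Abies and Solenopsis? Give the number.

The MRCA of Abies and Solenopsis is the node subtending ((Abies,Salamandra),((Alnus,Nyctereutes),(((Bufo,Fagus),Hylobates),((Columba,Solenopsis),(Quercus,Felis))))).
That clade contains 11 terminal taxa: Abies, Alnus, Bufo, Columba, Fagus, Felis, Hylobates, Nyctereutes, Quercus, Salamandra, Solenopsis.

11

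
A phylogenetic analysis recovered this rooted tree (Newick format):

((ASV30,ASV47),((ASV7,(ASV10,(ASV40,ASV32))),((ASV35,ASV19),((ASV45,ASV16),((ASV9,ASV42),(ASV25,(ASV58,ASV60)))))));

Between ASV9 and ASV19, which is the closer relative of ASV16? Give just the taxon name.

ASV9

The MRCA of ASV16 and ASV9 subtends ((ASV45,ASV16),((ASV9,ASV42),(ASV25,(ASV58,ASV60)))) (7 taxa).
The MRCA of ASV16 and ASV19 subtends ((ASV35,ASV19),((ASV45,ASV16),((ASV9,ASV42),(ASV25,(ASV58,ASV60))))) (9 taxa).
The first is nested inside the second, so ASV16 shares a more recent common ancestor with ASV9.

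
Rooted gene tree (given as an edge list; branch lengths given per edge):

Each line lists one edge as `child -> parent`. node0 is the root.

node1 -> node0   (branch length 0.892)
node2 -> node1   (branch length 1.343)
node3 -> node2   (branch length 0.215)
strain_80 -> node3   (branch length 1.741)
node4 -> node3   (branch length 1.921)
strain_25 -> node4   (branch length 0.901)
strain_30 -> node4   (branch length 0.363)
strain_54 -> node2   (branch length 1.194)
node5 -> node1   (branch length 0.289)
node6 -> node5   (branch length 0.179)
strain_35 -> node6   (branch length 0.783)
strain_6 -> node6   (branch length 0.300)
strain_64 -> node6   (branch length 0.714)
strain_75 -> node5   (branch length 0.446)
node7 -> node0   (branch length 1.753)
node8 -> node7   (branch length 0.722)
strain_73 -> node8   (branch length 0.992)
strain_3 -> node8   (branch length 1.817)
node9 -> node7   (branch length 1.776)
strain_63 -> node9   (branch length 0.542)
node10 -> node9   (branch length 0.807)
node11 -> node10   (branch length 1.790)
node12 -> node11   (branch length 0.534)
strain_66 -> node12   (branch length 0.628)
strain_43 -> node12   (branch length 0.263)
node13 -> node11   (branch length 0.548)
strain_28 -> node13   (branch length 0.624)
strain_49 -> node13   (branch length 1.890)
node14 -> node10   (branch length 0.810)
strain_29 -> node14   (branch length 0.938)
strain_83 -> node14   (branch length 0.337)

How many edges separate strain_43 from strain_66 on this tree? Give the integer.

The MRCA of strain_43 and strain_66 is the node subtending (strain_66,strain_43).
From strain_43 up to that node: 1 branch. From strain_66 up to the same node: 1 branch. Total: 1 + 1 = 2.

2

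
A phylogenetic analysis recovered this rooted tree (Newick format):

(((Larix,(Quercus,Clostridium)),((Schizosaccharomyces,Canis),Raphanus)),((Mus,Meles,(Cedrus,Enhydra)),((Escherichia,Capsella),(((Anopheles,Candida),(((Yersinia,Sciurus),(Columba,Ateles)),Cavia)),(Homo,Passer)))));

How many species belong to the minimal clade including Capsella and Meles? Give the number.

15

The MRCA of Capsella and Meles is the node subtending ((Mus,Meles,(Cedrus,Enhydra)),((Escherichia,Capsella),(((Anopheles,Candida),(((Yersinia,Sciurus),(Columba,Ateles)),Cavia)),(Homo,Passer)))).
That clade contains 15 terminal taxa: Anopheles, Ateles, Candida, Capsella, Cavia, Cedrus, Columba, Enhydra, Escherichia, Homo, Meles, Mus, Passer, Sciurus, Yersinia.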